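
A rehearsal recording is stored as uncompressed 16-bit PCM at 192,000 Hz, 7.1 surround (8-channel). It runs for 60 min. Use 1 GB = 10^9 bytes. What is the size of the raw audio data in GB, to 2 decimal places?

Duration = 60 min = 3,600 s.
Bytes = 192,000 samples/s × 3,600 s × 2 bytes/sample × 8 ch = 11,059,200,000 bytes.
11,059,200,000 / 1,000,000,000 = 11.06 GB.

11.06 GB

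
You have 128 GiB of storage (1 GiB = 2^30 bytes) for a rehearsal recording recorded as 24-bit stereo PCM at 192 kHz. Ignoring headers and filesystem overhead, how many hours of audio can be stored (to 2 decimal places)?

Uncompressed byte rate = 192,000 × 3 × 2 = 1,152,000 bytes/s.
Capacity = 128 × 1,073,741,824 = 137,438,953,472 bytes.
137,438,953,472 / 1,152,000 ≈ 119304.65 s → 33.14 hours.

33.14 hours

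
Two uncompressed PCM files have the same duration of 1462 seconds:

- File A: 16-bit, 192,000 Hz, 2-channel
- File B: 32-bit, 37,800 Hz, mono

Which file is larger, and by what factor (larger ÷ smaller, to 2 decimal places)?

File A, by a factor of 5.08

File A: 192,000 × 2 × 2 = 768,000 bytes/s.
File B: 37,800 × 4 × 1 = 151,200 bytes/s.
File A is larger; ratio = 1,122,816,000 / 221,054,400 = 5.08.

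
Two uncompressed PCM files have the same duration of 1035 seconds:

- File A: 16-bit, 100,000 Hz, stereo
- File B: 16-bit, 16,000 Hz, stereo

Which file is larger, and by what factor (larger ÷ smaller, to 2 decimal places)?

File A: 100,000 × 2 × 2 = 400,000 bytes/s.
File B: 16,000 × 2 × 2 = 64,000 bytes/s.
File A is larger; ratio = 414,000,000 / 66,240,000 = 6.25.

File A, by a factor of 6.25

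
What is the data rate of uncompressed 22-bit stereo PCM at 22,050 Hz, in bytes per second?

121,275 bytes/s

Bit rate = 22,050 × 22 × 2 = 970,200 bits/s.
970,200 / 8 = 121,275 bytes/s.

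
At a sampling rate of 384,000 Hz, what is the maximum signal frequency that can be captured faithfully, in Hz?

192,000 Hz

Nyquist frequency = sample rate / 2 = 384,000 / 2 = 192,000 Hz.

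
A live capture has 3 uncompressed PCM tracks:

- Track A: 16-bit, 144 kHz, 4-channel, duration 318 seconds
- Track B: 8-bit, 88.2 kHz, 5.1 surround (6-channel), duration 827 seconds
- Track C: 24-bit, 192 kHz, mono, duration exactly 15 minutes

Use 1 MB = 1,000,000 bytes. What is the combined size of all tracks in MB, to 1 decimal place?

Track A: 144,000 × 318 × 2 × 4 = 366,336,000 bytes.
Track B: 88,200 × 827 × 1 × 6 = 437,648,400 bytes.
Track C: exactly 15 minutes = 900 s; 192,000 × 900 × 3 × 1 = 518,400,000 bytes.
Total = 1,322,384,400 bytes = 1322.4 MB.

1322.4 MB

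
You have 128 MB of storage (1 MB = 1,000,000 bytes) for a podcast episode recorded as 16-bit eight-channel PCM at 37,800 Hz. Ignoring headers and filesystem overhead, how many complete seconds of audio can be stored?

211 seconds

Uncompressed byte rate = 37,800 × 2 × 8 = 604,800 bytes/s.
Capacity = 128 × 1,000,000 = 128,000,000 bytes.
128,000,000 / 604,800 ≈ 211.64 s → 211 seconds.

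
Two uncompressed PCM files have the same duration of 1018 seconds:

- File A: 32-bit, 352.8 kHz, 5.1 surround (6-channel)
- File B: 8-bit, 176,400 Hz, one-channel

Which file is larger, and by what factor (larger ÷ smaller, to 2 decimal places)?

File A, by a factor of 48.00

File A: 352,800 × 4 × 6 = 8,467,200 bytes/s.
File B: 176,400 × 1 × 1 = 176,400 bytes/s.
File A is larger; ratio = 8,619,609,600 / 179,575,200 = 48.00.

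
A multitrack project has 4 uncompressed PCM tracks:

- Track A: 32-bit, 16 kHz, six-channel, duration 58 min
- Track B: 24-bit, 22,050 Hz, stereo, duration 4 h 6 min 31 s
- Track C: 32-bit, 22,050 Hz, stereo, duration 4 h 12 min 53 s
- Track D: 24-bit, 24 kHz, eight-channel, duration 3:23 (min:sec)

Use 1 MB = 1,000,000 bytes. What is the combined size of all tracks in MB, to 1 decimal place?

6086.6 MB

Track A: 58 min = 3,480 s; 16,000 × 3,480 × 4 × 6 = 1,336,320,000 bytes.
Track B: 4 h 6 min 31 s = 14,791 s; 22,050 × 14,791 × 3 × 2 = 1,956,849,300 bytes.
Track C: 4 h 12 min 53 s = 15,173 s; 22,050 × 15,173 × 4 × 2 = 2,676,517,200 bytes.
Track D: 3:23 (min:sec) = 203 s; 24,000 × 203 × 3 × 8 = 116,928,000 bytes.
Total = 6,086,614,500 bytes = 6086.6 MB.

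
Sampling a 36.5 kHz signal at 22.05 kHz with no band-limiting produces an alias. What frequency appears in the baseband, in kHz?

7.6 kHz

Nyquist = 22,050/2 = 11,025 Hz; 36,500 Hz exceeds it.
Alias = |36,500 − 2×22,050| = |36,500 − 44,100| = 7,600 Hz = 7.6 kHz.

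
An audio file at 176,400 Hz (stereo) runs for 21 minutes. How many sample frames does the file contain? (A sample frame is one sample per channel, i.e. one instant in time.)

21 minutes = 1,260 s.
176,400 samples/s × 1,260 s = 222,264,000 frames.

222,264,000 sample frames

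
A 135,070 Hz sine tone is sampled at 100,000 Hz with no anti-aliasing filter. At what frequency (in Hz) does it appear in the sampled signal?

Nyquist = 100,000/2 = 50,000 Hz; 135,070 Hz exceeds it.
Alias = |135,070 − 1×100,000| = |135,070 − 100,000| = 35,070 Hz.

35,070 Hz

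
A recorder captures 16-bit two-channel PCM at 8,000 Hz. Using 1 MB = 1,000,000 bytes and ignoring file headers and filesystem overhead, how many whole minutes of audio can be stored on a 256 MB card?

133 minutes

Uncompressed byte rate = 8,000 × 2 × 2 = 32,000 bytes/s.
Capacity = 256 × 1,000,000 = 256,000,000 bytes.
256,000,000 / 32,000 ≈ 8000 s → 133 minutes.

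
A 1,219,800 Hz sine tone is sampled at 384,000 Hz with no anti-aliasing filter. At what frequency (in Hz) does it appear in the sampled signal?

Nyquist = 384,000/2 = 192,000 Hz; 1,219,800 Hz exceeds it.
Alias = |1,219,800 − 3×384,000| = |1,219,800 − 1,152,000| = 67,800 Hz.

67,800 Hz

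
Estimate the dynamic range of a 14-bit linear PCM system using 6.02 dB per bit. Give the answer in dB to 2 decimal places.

14 × 6.02 = 84.28 dB.

84.28 dB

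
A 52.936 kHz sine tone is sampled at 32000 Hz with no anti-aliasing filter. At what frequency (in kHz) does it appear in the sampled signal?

Nyquist = 32,000/2 = 16,000 Hz; 52,936 Hz exceeds it.
Alias = |52,936 − 2×32,000| = |52,936 − 64,000| = 11,064 Hz = 11.064 kHz.

11.064 kHz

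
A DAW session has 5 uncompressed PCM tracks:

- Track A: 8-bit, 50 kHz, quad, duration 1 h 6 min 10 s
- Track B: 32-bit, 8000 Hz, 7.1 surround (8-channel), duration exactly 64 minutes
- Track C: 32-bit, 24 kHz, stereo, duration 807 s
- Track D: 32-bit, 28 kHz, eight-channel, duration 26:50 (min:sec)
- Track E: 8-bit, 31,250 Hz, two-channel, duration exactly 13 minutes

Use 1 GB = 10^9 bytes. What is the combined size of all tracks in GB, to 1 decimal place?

Track A: 1 h 6 min 10 s = 3,970 s; 50,000 × 3,970 × 1 × 4 = 794,000,000 bytes.
Track B: exactly 64 minutes = 3,840 s; 8,000 × 3,840 × 4 × 8 = 983,040,000 bytes.
Track C: 24,000 × 807 × 4 × 2 = 154,944,000 bytes.
Track D: 26:50 (min:sec) = 1,610 s; 28,000 × 1,610 × 4 × 8 = 1,442,560,000 bytes.
Track E: exactly 13 minutes = 780 s; 31,250 × 780 × 1 × 2 = 48,750,000 bytes.
Total = 3,423,294,000 bytes = 3.4 GB.

3.4 GB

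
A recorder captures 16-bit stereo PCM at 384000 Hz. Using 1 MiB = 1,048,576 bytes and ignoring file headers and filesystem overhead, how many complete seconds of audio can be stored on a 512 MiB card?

Uncompressed byte rate = 384,000 × 2 × 2 = 1,536,000 bytes/s.
Capacity = 512 × 1,048,576 = 536,870,912 bytes.
536,870,912 / 1,536,000 ≈ 349.53 s → 349 seconds.

349 seconds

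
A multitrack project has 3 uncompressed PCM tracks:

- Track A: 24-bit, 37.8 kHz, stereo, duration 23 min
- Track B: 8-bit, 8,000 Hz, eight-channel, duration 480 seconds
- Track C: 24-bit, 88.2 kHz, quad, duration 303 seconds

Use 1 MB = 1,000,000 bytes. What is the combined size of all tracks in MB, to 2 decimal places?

Track A: 23 min = 1,380 s; 37,800 × 1,380 × 3 × 2 = 312,984,000 bytes.
Track B: 8,000 × 480 × 1 × 8 = 30,720,000 bytes.
Track C: 88,200 × 303 × 3 × 4 = 320,695,200 bytes.
Total = 664,399,200 bytes = 664.40 MB.

664.40 MB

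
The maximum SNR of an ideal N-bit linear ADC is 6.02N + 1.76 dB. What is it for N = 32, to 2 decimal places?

194.40 dB

6.02 × 32 + 1.76 = 194.40 dB.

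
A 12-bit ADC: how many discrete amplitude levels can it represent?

2^12 = 4,096.

4,096 levels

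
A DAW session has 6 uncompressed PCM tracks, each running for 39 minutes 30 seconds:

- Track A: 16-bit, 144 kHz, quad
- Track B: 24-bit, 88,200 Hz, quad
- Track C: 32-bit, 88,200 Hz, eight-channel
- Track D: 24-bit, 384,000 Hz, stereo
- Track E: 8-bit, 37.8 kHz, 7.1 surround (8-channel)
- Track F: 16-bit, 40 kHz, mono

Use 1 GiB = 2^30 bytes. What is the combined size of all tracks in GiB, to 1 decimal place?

17.0 GiB

39 minutes 30 seconds = 2,370 s.
Track A: 144,000 × 2,370 × 2 × 4 = 2,730,240,000 bytes.
Track B: 88,200 × 2,370 × 3 × 4 = 2,508,408,000 bytes.
Track C: 88,200 × 2,370 × 4 × 8 = 6,689,088,000 bytes.
Track D: 384,000 × 2,370 × 3 × 2 = 5,460,480,000 bytes.
Track E: 37,800 × 2,370 × 1 × 8 = 716,688,000 bytes.
Track F: 40,000 × 2,370 × 2 × 1 = 189,600,000 bytes.
Total = 18,294,504,000 bytes = 17.0 GiB.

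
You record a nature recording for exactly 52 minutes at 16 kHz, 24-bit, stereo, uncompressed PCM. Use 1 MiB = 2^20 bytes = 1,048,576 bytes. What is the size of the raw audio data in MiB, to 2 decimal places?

Duration = exactly 52 minutes = 3,120 s.
Bytes = 16,000 samples/s × 3,120 s × 3 bytes/sample × 2 ch = 299,520,000 bytes.
299,520,000 / 1,048,576 = 285.64 MiB.

285.64 MiB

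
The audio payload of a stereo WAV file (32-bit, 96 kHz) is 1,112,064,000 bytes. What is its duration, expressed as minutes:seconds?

24:08

Byte rate = 96,000 × 4 × 2 = 768,000 bytes/s.
Duration = 1,112,064,000 / 768,000 = 1,448 s.
1,448 s = 24:08.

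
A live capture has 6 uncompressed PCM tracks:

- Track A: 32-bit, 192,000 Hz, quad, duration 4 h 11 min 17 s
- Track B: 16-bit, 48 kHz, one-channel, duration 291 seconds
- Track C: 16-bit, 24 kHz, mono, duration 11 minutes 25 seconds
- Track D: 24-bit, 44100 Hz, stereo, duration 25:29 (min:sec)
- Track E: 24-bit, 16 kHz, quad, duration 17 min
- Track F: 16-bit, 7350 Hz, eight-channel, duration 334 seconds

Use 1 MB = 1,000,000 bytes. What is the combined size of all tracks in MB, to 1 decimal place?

47017.1 MB

Track A: 4 h 11 min 17 s = 15,077 s; 192,000 × 15,077 × 4 × 4 = 46,316,544,000 bytes.
Track B: 48,000 × 291 × 2 × 1 = 27,936,000 bytes.
Track C: 11 minutes 25 seconds = 685 s; 24,000 × 685 × 2 × 1 = 32,880,000 bytes.
Track D: 25:29 (min:sec) = 1,529 s; 44,100 × 1,529 × 3 × 2 = 404,573,400 bytes.
Track E: 17 min = 1,020 s; 16,000 × 1,020 × 3 × 4 = 195,840,000 bytes.
Track F: 7,350 × 334 × 2 × 8 = 39,278,400 bytes.
Total = 47,017,051,800 bytes = 47017.1 MB.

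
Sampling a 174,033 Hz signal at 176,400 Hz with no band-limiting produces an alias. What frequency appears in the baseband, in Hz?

Nyquist = 176,400/2 = 88,200 Hz; 174,033 Hz exceeds it.
Alias = |174,033 − 1×176,400| = |174,033 − 176,400| = 2,367 Hz.

2,367 Hz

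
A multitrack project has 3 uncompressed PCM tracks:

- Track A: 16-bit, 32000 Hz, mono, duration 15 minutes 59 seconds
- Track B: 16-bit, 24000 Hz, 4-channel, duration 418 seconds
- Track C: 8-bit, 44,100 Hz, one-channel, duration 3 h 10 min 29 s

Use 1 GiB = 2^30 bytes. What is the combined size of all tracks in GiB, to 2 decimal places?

0.60 GiB

Track A: 15 minutes 59 seconds = 959 s; 32,000 × 959 × 2 × 1 = 61,376,000 bytes.
Track B: 24,000 × 418 × 2 × 4 = 80,256,000 bytes.
Track C: 3 h 10 min 29 s = 11,429 s; 44,100 × 11,429 × 1 × 1 = 504,018,900 bytes.
Total = 645,650,900 bytes = 0.60 GiB.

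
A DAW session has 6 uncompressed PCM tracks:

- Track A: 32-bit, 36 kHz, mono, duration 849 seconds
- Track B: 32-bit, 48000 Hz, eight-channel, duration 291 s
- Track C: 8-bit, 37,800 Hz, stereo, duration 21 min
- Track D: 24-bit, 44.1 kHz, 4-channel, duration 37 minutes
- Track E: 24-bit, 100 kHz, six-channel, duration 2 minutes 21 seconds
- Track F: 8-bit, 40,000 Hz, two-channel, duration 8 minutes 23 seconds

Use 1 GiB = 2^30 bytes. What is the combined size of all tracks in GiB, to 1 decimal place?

2.0 GiB

Track A: 36,000 × 849 × 4 × 1 = 122,256,000 bytes.
Track B: 48,000 × 291 × 4 × 8 = 446,976,000 bytes.
Track C: 21 min = 1,260 s; 37,800 × 1,260 × 1 × 2 = 95,256,000 bytes.
Track D: 37 minutes = 2,220 s; 44,100 × 2,220 × 3 × 4 = 1,174,824,000 bytes.
Track E: 2 minutes 21 seconds = 141 s; 100,000 × 141 × 3 × 6 = 253,800,000 bytes.
Track F: 8 minutes 23 seconds = 503 s; 40,000 × 503 × 1 × 2 = 40,240,000 bytes.
Total = 2,133,352,000 bytes = 2.0 GiB.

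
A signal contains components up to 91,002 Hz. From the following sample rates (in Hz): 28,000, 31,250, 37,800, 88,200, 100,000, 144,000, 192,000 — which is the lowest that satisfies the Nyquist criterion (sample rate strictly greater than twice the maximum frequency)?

Need sample rate > 2 × 91,002 = 182,004 Hz.
Lowest listed rate above 182,004 Hz is 192,000 Hz.

192,000 Hz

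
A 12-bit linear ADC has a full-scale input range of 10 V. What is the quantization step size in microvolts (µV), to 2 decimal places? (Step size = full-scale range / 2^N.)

10 V / 2^12 = 10 / 4,096 V = 2441.41 µV.

2441.41 µV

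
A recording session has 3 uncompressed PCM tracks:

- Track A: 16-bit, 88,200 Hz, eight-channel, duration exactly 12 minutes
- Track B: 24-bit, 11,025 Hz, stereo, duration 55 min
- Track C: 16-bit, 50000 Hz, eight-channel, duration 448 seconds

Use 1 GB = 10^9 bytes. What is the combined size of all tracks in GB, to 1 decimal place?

Track A: exactly 12 minutes = 720 s; 88,200 × 720 × 2 × 8 = 1,016,064,000 bytes.
Track B: 55 min = 3,300 s; 11,025 × 3,300 × 3 × 2 = 218,295,000 bytes.
Track C: 50,000 × 448 × 2 × 8 = 358,400,000 bytes.
Total = 1,592,759,000 bytes = 1.6 GB.

1.6 GB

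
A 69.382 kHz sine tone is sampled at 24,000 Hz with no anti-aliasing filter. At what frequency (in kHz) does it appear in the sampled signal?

2.618 kHz

Nyquist = 24,000/2 = 12,000 Hz; 69,382 Hz exceeds it.
Alias = |69,382 − 3×24,000| = |69,382 − 72,000| = 2,618 Hz = 2.618 kHz.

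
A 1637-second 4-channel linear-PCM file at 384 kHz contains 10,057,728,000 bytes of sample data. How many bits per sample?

Bytes per sample = 10,057,728,000 / (384,000 × 1,637 × 4) = 10,057,728,000 / 2,514,432,000 = 4.
Bit depth = 4 × 8 = 32 bits.

32 bits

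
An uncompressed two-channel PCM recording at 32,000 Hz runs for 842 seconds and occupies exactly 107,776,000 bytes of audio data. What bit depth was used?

16 bits

Bytes per sample = 107,776,000 / (32,000 × 842 × 2) = 107,776,000 / 53,888,000 = 2.
Bit depth = 2 × 8 = 16 bits.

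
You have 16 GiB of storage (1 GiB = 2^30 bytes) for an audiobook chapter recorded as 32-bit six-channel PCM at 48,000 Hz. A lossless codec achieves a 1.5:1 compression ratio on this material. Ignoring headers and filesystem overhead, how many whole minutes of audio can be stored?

Uncompressed byte rate = 48,000 × 4 × 6 = 1,152,000 bytes/s.
After 1.5:1 compression, effective rate ≈ 768000 bytes/s.
Capacity = 16 × 1,073,741,824 = 17,179,869,184 bytes.
17,179,869,184 / effective rate ≈ 22369.62 s → 372 minutes.

372 minutes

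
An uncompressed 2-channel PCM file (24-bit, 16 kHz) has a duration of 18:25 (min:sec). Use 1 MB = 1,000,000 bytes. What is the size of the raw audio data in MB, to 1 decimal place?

106.1 MB

Duration = 18:25 (min:sec) = 1,105 s.
Bytes = 16,000 samples/s × 1,105 s × 3 bytes/sample × 2 ch = 106,080,000 bytes.
106,080,000 / 1,000,000 = 106.1 MB.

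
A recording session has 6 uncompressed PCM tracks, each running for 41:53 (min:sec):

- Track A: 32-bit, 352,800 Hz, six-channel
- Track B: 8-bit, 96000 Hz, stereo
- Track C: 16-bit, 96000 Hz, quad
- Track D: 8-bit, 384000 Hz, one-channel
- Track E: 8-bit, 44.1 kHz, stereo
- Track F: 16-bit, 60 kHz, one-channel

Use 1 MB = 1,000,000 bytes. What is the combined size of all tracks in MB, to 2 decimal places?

25178.75 MB

41:53 (min:sec) = 2,513 s.
Track A: 352,800 × 2,513 × 4 × 6 = 21,278,073,600 bytes.
Track B: 96,000 × 2,513 × 1 × 2 = 482,496,000 bytes.
Track C: 96,000 × 2,513 × 2 × 4 = 1,929,984,000 bytes.
Track D: 384,000 × 2,513 × 1 × 1 = 964,992,000 bytes.
Track E: 44,100 × 2,513 × 1 × 2 = 221,646,600 bytes.
Track F: 60,000 × 2,513 × 2 × 1 = 301,560,000 bytes.
Total = 25,178,752,200 bytes = 25178.75 MB.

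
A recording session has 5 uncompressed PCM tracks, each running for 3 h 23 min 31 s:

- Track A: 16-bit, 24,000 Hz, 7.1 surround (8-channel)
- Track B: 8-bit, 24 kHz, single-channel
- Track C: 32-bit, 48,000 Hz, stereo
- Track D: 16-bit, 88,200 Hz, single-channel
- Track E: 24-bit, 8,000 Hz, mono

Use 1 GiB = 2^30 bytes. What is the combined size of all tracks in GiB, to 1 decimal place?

11.3 GiB

3 h 23 min 31 s = 12,211 s.
Track A: 24,000 × 12,211 × 2 × 8 = 4,689,024,000 bytes.
Track B: 24,000 × 12,211 × 1 × 1 = 293,064,000 bytes.
Track C: 48,000 × 12,211 × 4 × 2 = 4,689,024,000 bytes.
Track D: 88,200 × 12,211 × 2 × 1 = 2,154,020,400 bytes.
Track E: 8,000 × 12,211 × 3 × 1 = 293,064,000 bytes.
Total = 12,118,196,400 bytes = 11.3 GiB.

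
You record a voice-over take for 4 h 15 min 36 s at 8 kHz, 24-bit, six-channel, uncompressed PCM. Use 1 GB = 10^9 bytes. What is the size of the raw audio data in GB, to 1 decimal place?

2.2 GB

Duration = 4 h 15 min 36 s = 15,336 s.
Bytes = 8,000 samples/s × 15,336 s × 3 bytes/sample × 6 ch = 2,208,384,000 bytes.
2,208,384,000 / 1,000,000,000 = 2.2 GB.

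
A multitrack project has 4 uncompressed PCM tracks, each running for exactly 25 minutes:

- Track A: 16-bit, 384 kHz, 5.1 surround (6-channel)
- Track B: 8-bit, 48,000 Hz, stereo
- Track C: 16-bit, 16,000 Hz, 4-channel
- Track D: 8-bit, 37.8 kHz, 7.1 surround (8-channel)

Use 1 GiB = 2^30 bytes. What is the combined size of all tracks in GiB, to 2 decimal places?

7.17 GiB

exactly 25 minutes = 1,500 s.
Track A: 384,000 × 1,500 × 2 × 6 = 6,912,000,000 bytes.
Track B: 48,000 × 1,500 × 1 × 2 = 144,000,000 bytes.
Track C: 16,000 × 1,500 × 2 × 4 = 192,000,000 bytes.
Track D: 37,800 × 1,500 × 1 × 8 = 453,600,000 bytes.
Total = 7,701,600,000 bytes = 7.17 GiB.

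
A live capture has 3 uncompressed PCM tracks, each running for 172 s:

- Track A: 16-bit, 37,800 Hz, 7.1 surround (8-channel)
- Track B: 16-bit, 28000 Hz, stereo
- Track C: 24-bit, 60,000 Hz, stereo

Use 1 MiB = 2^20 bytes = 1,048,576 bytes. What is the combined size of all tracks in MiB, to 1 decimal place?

176.6 MiB

Track A: 37,800 × 172 × 2 × 8 = 104,025,600 bytes.
Track B: 28,000 × 172 × 2 × 2 = 19,264,000 bytes.
Track C: 60,000 × 172 × 3 × 2 = 61,920,000 bytes.
Total = 185,209,600 bytes = 176.6 MiB.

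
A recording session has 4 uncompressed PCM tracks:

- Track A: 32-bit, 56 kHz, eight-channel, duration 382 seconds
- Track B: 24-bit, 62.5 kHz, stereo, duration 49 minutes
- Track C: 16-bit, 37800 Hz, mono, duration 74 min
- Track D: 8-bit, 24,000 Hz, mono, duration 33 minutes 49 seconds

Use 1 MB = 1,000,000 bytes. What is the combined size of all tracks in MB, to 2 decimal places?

Track A: 56,000 × 382 × 4 × 8 = 684,544,000 bytes.
Track B: 49 minutes = 2,940 s; 62,500 × 2,940 × 3 × 2 = 1,102,500,000 bytes.
Track C: 74 min = 4,440 s; 37,800 × 4,440 × 2 × 1 = 335,664,000 bytes.
Track D: 33 minutes 49 seconds = 2,029 s; 24,000 × 2,029 × 1 × 1 = 48,696,000 bytes.
Total = 2,171,404,000 bytes = 2171.40 MB.

2171.40 MB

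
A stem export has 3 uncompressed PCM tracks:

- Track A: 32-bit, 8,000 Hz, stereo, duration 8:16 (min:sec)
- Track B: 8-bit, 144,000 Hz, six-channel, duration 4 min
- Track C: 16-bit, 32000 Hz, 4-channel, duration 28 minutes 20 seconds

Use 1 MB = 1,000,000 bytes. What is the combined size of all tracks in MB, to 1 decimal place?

Track A: 8:16 (min:sec) = 496 s; 8,000 × 496 × 4 × 2 = 31,744,000 bytes.
Track B: 4 min = 240 s; 144,000 × 240 × 1 × 6 = 207,360,000 bytes.
Track C: 28 minutes 20 seconds = 1,700 s; 32,000 × 1,700 × 2 × 4 = 435,200,000 bytes.
Total = 674,304,000 bytes = 674.3 MB.

674.3 MB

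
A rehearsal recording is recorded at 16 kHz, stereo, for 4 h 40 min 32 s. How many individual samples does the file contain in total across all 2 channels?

4 h 40 min 32 s = 16,832 s.
16,000 × 16,832 s × 2 ch = 538,624,000 samples.

538,624,000 samples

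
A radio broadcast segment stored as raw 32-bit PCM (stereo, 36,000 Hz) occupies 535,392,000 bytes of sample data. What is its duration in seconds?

Byte rate = 36,000 × 4 × 2 = 288,000 bytes/s.
Duration = 535,392,000 / 288,000 = 1,859 s.

1,859 seconds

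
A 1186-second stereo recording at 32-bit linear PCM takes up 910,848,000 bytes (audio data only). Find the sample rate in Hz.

Bytes = sample_rate × seconds × bytes_per_sample × channels.
sample_rate = 910,848,000 / (1,186 × 4 × 2) = 910,848,000 / 9,488 = 96,000 Hz.

96,000 Hz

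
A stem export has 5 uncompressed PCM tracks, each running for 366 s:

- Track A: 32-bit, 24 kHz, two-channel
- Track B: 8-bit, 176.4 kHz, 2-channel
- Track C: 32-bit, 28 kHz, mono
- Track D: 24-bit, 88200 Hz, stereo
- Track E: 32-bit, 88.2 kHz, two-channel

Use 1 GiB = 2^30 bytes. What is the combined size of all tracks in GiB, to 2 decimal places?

0.64 GiB

Track A: 24,000 × 366 × 4 × 2 = 70,272,000 bytes.
Track B: 176,400 × 366 × 1 × 2 = 129,124,800 bytes.
Track C: 28,000 × 366 × 4 × 1 = 40,992,000 bytes.
Track D: 88,200 × 366 × 3 × 2 = 193,687,200 bytes.
Track E: 88,200 × 366 × 4 × 2 = 258,249,600 bytes.
Total = 692,325,600 bytes = 0.64 GiB.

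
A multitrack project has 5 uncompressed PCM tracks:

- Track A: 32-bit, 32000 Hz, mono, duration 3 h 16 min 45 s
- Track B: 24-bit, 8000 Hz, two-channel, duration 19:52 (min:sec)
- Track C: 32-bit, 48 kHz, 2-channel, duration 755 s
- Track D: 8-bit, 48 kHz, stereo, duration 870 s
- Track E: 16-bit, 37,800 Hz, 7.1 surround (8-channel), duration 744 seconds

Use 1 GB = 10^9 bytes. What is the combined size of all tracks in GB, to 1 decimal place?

Track A: 3 h 16 min 45 s = 11,805 s; 32,000 × 11,805 × 4 × 1 = 1,511,040,000 bytes.
Track B: 19:52 (min:sec) = 1,192 s; 8,000 × 1,192 × 3 × 2 = 57,216,000 bytes.
Track C: 48,000 × 755 × 4 × 2 = 289,920,000 bytes.
Track D: 48,000 × 870 × 1 × 2 = 83,520,000 bytes.
Track E: 37,800 × 744 × 2 × 8 = 449,971,200 bytes.
Total = 2,391,667,200 bytes = 2.4 GB.

2.4 GB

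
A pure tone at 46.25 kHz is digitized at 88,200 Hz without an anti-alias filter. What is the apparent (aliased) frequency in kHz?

41.95 kHz

Nyquist = 88,200/2 = 44,100 Hz; 46,250 Hz exceeds it.
Alias = |46,250 − 1×88,200| = |46,250 − 88,200| = 41,950 Hz = 41.95 kHz.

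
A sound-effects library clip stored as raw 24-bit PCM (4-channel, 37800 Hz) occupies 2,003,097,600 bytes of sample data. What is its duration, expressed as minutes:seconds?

Byte rate = 37,800 × 3 × 4 = 453,600 bytes/s.
Duration = 2,003,097,600 / 453,600 = 4,416 s.
4,416 s = 73:36.

73:36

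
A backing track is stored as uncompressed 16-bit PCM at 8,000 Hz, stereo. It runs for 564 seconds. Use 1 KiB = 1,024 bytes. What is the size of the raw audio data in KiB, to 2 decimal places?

17625.00 KiB

Bytes = 8,000 samples/s × 564 s × 2 bytes/sample × 2 ch = 18,048,000 bytes.
18,048,000 / 1,024 = 17625.00 KiB.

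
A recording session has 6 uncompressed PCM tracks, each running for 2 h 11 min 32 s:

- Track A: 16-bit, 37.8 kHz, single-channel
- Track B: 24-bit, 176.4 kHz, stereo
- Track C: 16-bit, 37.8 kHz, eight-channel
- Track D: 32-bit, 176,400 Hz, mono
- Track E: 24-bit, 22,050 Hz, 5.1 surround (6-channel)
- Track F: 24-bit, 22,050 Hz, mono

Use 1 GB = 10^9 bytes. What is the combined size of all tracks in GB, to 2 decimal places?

2 h 11 min 32 s = 7,892 s.
Track A: 37,800 × 7,892 × 2 × 1 = 596,635,200 bytes.
Track B: 176,400 × 7,892 × 3 × 2 = 8,352,892,800 bytes.
Track C: 37,800 × 7,892 × 2 × 8 = 4,773,081,600 bytes.
Track D: 176,400 × 7,892 × 4 × 1 = 5,568,595,200 bytes.
Track E: 22,050 × 7,892 × 3 × 6 = 3,132,334,800 bytes.
Track F: 22,050 × 7,892 × 3 × 1 = 522,055,800 bytes.
Total = 22,945,595,400 bytes = 22.95 GB.

22.95 GB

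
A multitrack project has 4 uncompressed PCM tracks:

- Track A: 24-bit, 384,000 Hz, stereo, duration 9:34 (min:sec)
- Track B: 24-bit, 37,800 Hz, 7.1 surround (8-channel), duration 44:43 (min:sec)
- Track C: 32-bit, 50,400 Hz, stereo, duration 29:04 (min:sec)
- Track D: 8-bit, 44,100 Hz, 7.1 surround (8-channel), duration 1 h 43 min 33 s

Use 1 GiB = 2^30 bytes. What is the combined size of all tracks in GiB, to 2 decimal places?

6.19 GiB

Track A: 9:34 (min:sec) = 574 s; 384,000 × 574 × 3 × 2 = 1,322,496,000 bytes.
Track B: 44:43 (min:sec) = 2,683 s; 37,800 × 2,683 × 3 × 8 = 2,434,017,600 bytes.
Track C: 29:04 (min:sec) = 1,744 s; 50,400 × 1,744 × 4 × 2 = 703,180,800 bytes.
Track D: 1 h 43 min 33 s = 6,213 s; 44,100 × 6,213 × 1 × 8 = 2,191,946,400 bytes.
Total = 6,651,640,800 bytes = 6.19 GiB.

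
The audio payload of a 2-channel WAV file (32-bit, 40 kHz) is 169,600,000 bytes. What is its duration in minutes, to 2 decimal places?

8.83 minutes

Byte rate = 40,000 × 4 × 2 = 320,000 bytes/s.
Duration = 169,600,000 / 320,000 = 530 s.
530 s / 60 = 8.83 minutes.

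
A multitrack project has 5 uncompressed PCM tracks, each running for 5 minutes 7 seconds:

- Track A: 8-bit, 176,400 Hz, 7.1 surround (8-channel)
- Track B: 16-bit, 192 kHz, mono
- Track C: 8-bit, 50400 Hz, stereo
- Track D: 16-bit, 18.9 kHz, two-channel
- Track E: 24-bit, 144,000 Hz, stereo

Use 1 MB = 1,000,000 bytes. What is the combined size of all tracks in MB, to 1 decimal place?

5 minutes 7 seconds = 307 s.
Track A: 176,400 × 307 × 1 × 8 = 433,238,400 bytes.
Track B: 192,000 × 307 × 2 × 1 = 117,888,000 bytes.
Track C: 50,400 × 307 × 1 × 2 = 30,945,600 bytes.
Track D: 18,900 × 307 × 2 × 2 = 23,209,200 bytes.
Track E: 144,000 × 307 × 3 × 2 = 265,248,000 bytes.
Total = 870,529,200 bytes = 870.5 MB.

870.5 MB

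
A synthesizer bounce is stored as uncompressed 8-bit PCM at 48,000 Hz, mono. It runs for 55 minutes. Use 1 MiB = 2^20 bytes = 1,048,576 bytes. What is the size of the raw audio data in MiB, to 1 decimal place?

Duration = 55 minutes = 3,300 s.
Bytes = 48,000 samples/s × 3,300 s × 1 bytes/sample × 1 ch = 158,400,000 bytes.
158,400,000 / 1,048,576 = 151.1 MiB.

151.1 MiB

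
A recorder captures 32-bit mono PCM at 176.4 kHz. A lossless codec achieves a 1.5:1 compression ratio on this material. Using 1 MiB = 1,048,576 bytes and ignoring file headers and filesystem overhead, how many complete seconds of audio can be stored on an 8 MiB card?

17 seconds

Uncompressed byte rate = 176,400 × 4 × 1 = 705,600 bytes/s.
After 1.5:1 compression, effective rate ≈ 470400 bytes/s.
Capacity = 8 × 1,048,576 = 8,388,608 bytes.
8,388,608 / effective rate ≈ 17.83 s → 17 seconds.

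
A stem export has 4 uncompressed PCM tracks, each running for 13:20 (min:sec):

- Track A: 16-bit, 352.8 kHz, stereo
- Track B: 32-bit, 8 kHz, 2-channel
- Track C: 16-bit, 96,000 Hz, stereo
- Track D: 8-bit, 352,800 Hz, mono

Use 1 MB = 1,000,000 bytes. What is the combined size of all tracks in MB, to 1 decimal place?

1769.6 MB

13:20 (min:sec) = 800 s.
Track A: 352,800 × 800 × 2 × 2 = 1,128,960,000 bytes.
Track B: 8,000 × 800 × 4 × 2 = 51,200,000 bytes.
Track C: 96,000 × 800 × 2 × 2 = 307,200,000 bytes.
Track D: 352,800 × 800 × 1 × 1 = 282,240,000 bytes.
Total = 1,769,600,000 bytes = 1769.6 MB.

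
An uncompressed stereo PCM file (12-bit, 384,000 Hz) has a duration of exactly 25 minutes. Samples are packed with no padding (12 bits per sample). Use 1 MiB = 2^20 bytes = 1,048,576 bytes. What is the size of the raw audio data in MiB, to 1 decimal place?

Duration = exactly 25 minutes = 1,500 s.
Bits = 384,000 × 1,500 × 12 × 2 = 13,824,000,000 bits = 1,728,000,000 bytes.
1,728,000,000 / 1,048,576 = 1647.9 MiB.

1647.9 MiB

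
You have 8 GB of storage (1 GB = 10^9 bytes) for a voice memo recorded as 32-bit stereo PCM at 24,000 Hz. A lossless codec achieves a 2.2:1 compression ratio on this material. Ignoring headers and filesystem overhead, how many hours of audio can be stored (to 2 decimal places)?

Uncompressed byte rate = 24,000 × 4 × 2 = 192,000 bytes/s.
After 2.2:1 compression, effective rate ≈ 87272.73 bytes/s.
Capacity = 8 × 1,000,000,000 = 8,000,000,000 bytes.
8,000,000,000 / effective rate ≈ 91666.67 s → 25.46 hours.

25.46 hours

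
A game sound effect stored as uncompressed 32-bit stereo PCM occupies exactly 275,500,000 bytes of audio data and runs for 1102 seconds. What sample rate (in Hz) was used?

Bytes = sample_rate × seconds × bytes_per_sample × channels.
sample_rate = 275,500,000 / (1,102 × 4 × 2) = 275,500,000 / 8,816 = 31,250 Hz.

31,250 Hz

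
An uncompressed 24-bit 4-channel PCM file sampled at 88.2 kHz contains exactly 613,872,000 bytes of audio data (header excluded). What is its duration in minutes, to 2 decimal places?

Byte rate = 88,200 × 3 × 4 = 1,058,400 bytes/s.
Duration = 613,872,000 / 1,058,400 = 580 s.
580 s / 60 = 9.67 minutes.

9.67 minutes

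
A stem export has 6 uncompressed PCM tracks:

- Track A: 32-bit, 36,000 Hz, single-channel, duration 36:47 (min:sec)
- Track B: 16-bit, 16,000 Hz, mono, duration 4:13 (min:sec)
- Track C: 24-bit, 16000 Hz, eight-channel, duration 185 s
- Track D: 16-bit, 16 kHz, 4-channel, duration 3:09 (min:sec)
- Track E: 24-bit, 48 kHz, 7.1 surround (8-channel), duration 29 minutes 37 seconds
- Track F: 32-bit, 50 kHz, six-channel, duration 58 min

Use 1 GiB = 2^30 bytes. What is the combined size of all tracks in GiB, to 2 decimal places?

6.19 GiB

Track A: 36:47 (min:sec) = 2,207 s; 36,000 × 2,207 × 4 × 1 = 317,808,000 bytes.
Track B: 4:13 (min:sec) = 253 s; 16,000 × 253 × 2 × 1 = 8,096,000 bytes.
Track C: 16,000 × 185 × 3 × 8 = 71,040,000 bytes.
Track D: 3:09 (min:sec) = 189 s; 16,000 × 189 × 2 × 4 = 24,192,000 bytes.
Track E: 29 minutes 37 seconds = 1,777 s; 48,000 × 1,777 × 3 × 8 = 2,047,104,000 bytes.
Track F: 58 min = 3,480 s; 50,000 × 3,480 × 4 × 6 = 4,176,000,000 bytes.
Total = 6,644,240,000 bytes = 6.19 GiB.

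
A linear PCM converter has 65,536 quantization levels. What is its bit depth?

16 bits

log2(65,536) = 16.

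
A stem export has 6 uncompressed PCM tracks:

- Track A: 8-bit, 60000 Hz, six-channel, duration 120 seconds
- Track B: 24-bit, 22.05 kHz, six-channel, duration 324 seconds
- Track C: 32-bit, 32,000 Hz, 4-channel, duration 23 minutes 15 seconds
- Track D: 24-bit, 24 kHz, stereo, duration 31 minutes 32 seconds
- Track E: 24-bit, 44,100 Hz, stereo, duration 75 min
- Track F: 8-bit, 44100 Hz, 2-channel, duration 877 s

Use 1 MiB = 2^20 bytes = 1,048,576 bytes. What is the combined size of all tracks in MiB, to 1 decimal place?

Track A: 60,000 × 120 × 1 × 6 = 43,200,000 bytes.
Track B: 22,050 × 324 × 3 × 6 = 128,595,600 bytes.
Track C: 23 minutes 15 seconds = 1,395 s; 32,000 × 1,395 × 4 × 4 = 714,240,000 bytes.
Track D: 31 minutes 32 seconds = 1,892 s; 24,000 × 1,892 × 3 × 2 = 272,448,000 bytes.
Track E: 75 min = 4,500 s; 44,100 × 4,500 × 3 × 2 = 1,190,700,000 bytes.
Track F: 44,100 × 877 × 1 × 2 = 77,351,400 bytes.
Total = 2,426,535,000 bytes = 2314.1 MiB.

2314.1 MiB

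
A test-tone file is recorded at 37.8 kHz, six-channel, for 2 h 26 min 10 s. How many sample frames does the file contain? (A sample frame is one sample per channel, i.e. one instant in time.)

2 h 26 min 10 s = 8,770 s.
37,800 samples/s × 8,770 s = 331,506,000 frames.

331,506,000 sample frames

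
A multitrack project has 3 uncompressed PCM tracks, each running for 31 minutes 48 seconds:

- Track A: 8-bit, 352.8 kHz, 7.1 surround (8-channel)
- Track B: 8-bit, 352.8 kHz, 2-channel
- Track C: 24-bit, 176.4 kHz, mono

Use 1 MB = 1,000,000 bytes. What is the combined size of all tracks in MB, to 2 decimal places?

31 minutes 48 seconds = 1,908 s.
Track A: 352,800 × 1,908 × 1 × 8 = 5,385,139,200 bytes.
Track B: 352,800 × 1,908 × 1 × 2 = 1,346,284,800 bytes.
Track C: 176,400 × 1,908 × 3 × 1 = 1,009,713,600 bytes.
Total = 7,741,137,600 bytes = 7741.14 MB.

7741.14 MB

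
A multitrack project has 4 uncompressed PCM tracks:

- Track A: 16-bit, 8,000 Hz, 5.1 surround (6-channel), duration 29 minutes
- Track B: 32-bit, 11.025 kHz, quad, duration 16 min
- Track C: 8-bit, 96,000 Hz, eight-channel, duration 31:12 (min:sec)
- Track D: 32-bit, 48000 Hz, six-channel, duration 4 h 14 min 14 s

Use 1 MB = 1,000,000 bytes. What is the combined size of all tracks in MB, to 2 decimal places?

Track A: 29 minutes = 1,740 s; 8,000 × 1,740 × 2 × 6 = 167,040,000 bytes.
Track B: 16 min = 960 s; 11,025 × 960 × 4 × 4 = 169,344,000 bytes.
Track C: 31:12 (min:sec) = 1,872 s; 96,000 × 1,872 × 1 × 8 = 1,437,696,000 bytes.
Track D: 4 h 14 min 14 s = 15,254 s; 48,000 × 15,254 × 4 × 6 = 17,572,608,000 bytes.
Total = 19,346,688,000 bytes = 19346.69 MB.

19346.69 MB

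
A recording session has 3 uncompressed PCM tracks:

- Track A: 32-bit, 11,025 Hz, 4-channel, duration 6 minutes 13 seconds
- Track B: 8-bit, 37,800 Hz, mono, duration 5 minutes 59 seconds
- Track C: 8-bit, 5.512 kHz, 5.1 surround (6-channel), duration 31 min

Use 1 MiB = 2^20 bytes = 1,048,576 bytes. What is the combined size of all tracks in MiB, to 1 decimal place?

134.4 MiB

Track A: 6 minutes 13 seconds = 373 s; 11,025 × 373 × 4 × 4 = 65,797,200 bytes.
Track B: 5 minutes 59 seconds = 359 s; 37,800 × 359 × 1 × 1 = 13,570,200 bytes.
Track C: 31 min = 1,860 s; 5,512 × 1,860 × 1 × 6 = 61,513,920 bytes.
Total = 140,881,320 bytes = 134.4 MiB.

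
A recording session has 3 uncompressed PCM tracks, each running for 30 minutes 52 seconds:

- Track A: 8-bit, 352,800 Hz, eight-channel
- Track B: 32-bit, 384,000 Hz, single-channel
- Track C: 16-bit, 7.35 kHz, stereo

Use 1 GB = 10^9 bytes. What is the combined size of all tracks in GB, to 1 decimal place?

8.1 GB

30 minutes 52 seconds = 1,852 s.
Track A: 352,800 × 1,852 × 1 × 8 = 5,227,084,800 bytes.
Track B: 384,000 × 1,852 × 4 × 1 = 2,844,672,000 bytes.
Track C: 7,350 × 1,852 × 2 × 2 = 54,448,800 bytes.
Total = 8,126,205,600 bytes = 8.1 GB.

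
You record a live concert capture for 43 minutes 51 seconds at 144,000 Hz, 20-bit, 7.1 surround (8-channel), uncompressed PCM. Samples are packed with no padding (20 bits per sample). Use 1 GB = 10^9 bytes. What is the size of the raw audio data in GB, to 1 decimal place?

7.6 GB

Duration = 43 minutes 51 seconds = 2,631 s.
Bits = 144,000 × 2,631 × 20 × 8 = 60,618,240,000 bits = 7,577,280,000 bytes.
7,577,280,000 / 1,000,000,000 = 7.6 GB.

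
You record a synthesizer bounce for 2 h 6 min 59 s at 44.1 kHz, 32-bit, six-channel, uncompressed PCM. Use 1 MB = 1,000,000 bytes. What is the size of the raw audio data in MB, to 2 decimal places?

Duration = 2 h 6 min 59 s = 7,619 s.
Bytes = 44,100 samples/s × 7,619 s × 4 bytes/sample × 6 ch = 8,063,949,600 bytes.
8,063,949,600 / 1,000,000 = 8063.95 MB.

8063.95 MB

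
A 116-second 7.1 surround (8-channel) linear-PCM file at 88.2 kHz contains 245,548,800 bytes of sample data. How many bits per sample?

Bytes per sample = 245,548,800 / (88,200 × 116 × 8) = 245,548,800 / 81,849,600 = 3.
Bit depth = 3 × 8 = 24 bits.

24 bits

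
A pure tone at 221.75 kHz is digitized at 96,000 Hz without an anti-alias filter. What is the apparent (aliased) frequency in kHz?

29.75 kHz

Nyquist = 96,000/2 = 48,000 Hz; 221,750 Hz exceeds it.
Alias = |221,750 − 2×96,000| = |221,750 − 192,000| = 29,750 Hz = 29.75 kHz.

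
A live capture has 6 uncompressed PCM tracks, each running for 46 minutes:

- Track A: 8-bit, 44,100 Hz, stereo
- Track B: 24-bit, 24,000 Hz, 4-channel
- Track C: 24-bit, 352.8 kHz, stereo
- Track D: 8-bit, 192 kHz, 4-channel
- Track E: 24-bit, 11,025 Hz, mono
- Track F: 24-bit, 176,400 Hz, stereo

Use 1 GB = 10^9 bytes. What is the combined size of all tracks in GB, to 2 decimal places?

46 minutes = 2,760 s.
Track A: 44,100 × 2,760 × 1 × 2 = 243,432,000 bytes.
Track B: 24,000 × 2,760 × 3 × 4 = 794,880,000 bytes.
Track C: 352,800 × 2,760 × 3 × 2 = 5,842,368,000 bytes.
Track D: 192,000 × 2,760 × 1 × 4 = 2,119,680,000 bytes.
Track E: 11,025 × 2,760 × 3 × 1 = 91,287,000 bytes.
Track F: 176,400 × 2,760 × 3 × 2 = 2,921,184,000 bytes.
Total = 12,012,831,000 bytes = 12.01 GB.

12.01 GB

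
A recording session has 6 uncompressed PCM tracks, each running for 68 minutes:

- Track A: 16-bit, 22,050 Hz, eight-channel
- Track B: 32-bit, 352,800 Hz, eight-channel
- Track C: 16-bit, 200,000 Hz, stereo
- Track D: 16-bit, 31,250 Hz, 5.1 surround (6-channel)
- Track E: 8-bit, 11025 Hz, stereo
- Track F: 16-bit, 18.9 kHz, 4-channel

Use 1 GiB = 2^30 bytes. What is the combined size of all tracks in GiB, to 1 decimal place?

49.4 GiB

68 minutes = 4,080 s.
Track A: 22,050 × 4,080 × 2 × 8 = 1,439,424,000 bytes.
Track B: 352,800 × 4,080 × 4 × 8 = 46,061,568,000 bytes.
Track C: 200,000 × 4,080 × 2 × 2 = 3,264,000,000 bytes.
Track D: 31,250 × 4,080 × 2 × 6 = 1,530,000,000 bytes.
Track E: 11,025 × 4,080 × 1 × 2 = 89,964,000 bytes.
Track F: 18,900 × 4,080 × 2 × 4 = 616,896,000 bytes.
Total = 53,001,852,000 bytes = 49.4 GiB.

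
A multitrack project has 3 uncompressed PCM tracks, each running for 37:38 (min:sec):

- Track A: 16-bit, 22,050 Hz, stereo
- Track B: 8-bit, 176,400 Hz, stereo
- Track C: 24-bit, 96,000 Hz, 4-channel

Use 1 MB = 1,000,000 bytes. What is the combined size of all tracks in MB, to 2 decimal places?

3596.99 MB

37:38 (min:sec) = 2,258 s.
Track A: 22,050 × 2,258 × 2 × 2 = 199,155,600 bytes.
Track B: 176,400 × 2,258 × 1 × 2 = 796,622,400 bytes.
Track C: 96,000 × 2,258 × 3 × 4 = 2,601,216,000 bytes.
Total = 3,596,994,000 bytes = 3596.99 MB.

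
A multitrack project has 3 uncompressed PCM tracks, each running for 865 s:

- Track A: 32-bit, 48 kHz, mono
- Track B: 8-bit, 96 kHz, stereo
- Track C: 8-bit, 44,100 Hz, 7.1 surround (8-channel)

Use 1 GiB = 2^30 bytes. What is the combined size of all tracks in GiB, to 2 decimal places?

Track A: 48,000 × 865 × 4 × 1 = 166,080,000 bytes.
Track B: 96,000 × 865 × 1 × 2 = 166,080,000 bytes.
Track C: 44,100 × 865 × 1 × 8 = 305,172,000 bytes.
Total = 637,332,000 bytes = 0.59 GiB.

0.59 GiB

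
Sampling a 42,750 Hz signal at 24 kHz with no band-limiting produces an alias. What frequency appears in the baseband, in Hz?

5,250 Hz

Nyquist = 24,000/2 = 12,000 Hz; 42,750 Hz exceeds it.
Alias = |42,750 − 2×24,000| = |42,750 − 48,000| = 5,250 Hz.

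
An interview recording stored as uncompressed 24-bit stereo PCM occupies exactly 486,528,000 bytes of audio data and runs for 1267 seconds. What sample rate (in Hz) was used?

Bytes = sample_rate × seconds × bytes_per_sample × channels.
sample_rate = 486,528,000 / (1,267 × 3 × 2) = 486,528,000 / 7,602 = 64,000 Hz.

64,000 Hz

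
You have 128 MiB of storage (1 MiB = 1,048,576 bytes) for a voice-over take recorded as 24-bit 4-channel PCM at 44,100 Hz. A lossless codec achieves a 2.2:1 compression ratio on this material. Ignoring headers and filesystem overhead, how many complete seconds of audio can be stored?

Uncompressed byte rate = 44,100 × 3 × 4 = 529,200 bytes/s.
After 2.2:1 compression, effective rate ≈ 240545.45 bytes/s.
Capacity = 128 × 1,048,576 = 134,217,728 bytes.
134,217,728 / effective rate ≈ 557.97 s → 557 seconds.

557 seconds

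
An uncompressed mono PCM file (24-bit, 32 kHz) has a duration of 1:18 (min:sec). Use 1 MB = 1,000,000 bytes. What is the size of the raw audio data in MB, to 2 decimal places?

7.49 MB

Duration = 1:18 (min:sec) = 78 s.
Bytes = 32,000 samples/s × 78 s × 3 bytes/sample × 1 ch = 7,488,000 bytes.
7,488,000 / 1,000,000 = 7.49 MB.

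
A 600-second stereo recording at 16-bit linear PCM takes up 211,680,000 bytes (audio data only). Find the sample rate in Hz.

Bytes = sample_rate × seconds × bytes_per_sample × channels.
sample_rate = 211,680,000 / (600 × 2 × 2) = 211,680,000 / 2,400 = 88,200 Hz.

88,200 Hz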